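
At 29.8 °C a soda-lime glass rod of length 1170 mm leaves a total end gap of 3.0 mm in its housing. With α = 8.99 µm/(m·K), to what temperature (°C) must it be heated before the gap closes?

315 °C

α·L₀·ΔT = 3.0 mm ⇒ ΔT = 3.0 / (8.99×10⁻⁶ × 1170.0) = 285.2 K.
T = 29.8 + 285.2 = 315.0 °C.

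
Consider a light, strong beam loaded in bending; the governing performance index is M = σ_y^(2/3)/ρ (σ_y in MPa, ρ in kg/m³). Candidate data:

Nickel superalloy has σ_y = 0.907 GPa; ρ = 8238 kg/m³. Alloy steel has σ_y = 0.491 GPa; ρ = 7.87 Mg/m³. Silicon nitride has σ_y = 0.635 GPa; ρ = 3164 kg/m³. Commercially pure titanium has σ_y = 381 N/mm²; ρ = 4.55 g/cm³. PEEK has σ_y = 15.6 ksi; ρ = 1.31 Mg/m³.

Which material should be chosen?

After converting to SI:
  nickel superalloy: σ_y = 907.0 MPa, ρ = 8238 kg/m³
  alloy steel: σ_y = 491.0 MPa, ρ = 7870 kg/m³
  silicon nitride: σ_y = 635.0 MPa, ρ = 3164 kg/m³
  commercially pure titanium: σ_y = 381.0 MPa, ρ = 4550 kg/m³
  PEEK: σ_y = 107.6 MPa, ρ = 1310 kg/m³
  silicon nitride: M = 23.3×10⁻³
  PEEK: M = 17.3×10⁻³
  commercially pure titanium: M = 11.6×10⁻³
  nickel superalloy: M = 11.4×10⁻³
  alloy steel: M = 7.91×10⁻³
Highest index: silicon nitride.

silicon nitride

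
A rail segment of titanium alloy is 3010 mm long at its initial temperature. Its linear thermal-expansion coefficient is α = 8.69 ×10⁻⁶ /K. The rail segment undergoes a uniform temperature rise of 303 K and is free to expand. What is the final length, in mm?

3017.9 mm

ΔL = α·L₀·ΔT = 8.69×10⁻⁶ × 3010 mm × 303.0 K = 7.93 mm.
L = L₀ + ΔL = 3010 + 7.93 = 3017.9 mm.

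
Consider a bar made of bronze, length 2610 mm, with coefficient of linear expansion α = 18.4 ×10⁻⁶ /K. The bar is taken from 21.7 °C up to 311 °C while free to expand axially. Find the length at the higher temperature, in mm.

2623.9 mm

ΔT = 311 − 21.7 = 289.3 K.
ΔL = α·L₀·ΔT = 18.4×10⁻⁶ × 2610 mm × 289.3 K = 13.9 mm.
L = L₀ + ΔL = 2610 + 13.9 = 2623.9 mm.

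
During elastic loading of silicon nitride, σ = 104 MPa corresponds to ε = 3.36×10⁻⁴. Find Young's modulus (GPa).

310 GPa

E = σ/ε = 104 MPa / 3.36×10⁻⁴ = 309500 MPa = 310 GPa.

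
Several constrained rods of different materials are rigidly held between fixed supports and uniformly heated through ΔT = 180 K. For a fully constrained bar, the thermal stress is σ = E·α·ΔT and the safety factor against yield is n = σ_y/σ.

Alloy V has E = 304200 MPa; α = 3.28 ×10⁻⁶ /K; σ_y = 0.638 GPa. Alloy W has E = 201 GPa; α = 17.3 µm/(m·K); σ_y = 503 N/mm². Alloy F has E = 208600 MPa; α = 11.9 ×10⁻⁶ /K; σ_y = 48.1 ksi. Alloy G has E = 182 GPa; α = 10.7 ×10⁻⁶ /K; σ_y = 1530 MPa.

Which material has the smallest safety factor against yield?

In consistent units (E in GPa, α in ×10⁻⁶/K, σ_y in MPa):
  alloy V: E = 304.2, α = 3.28, σ_y = 638.0 → σ = 180 MPa, n = 3.55
  alloy W: E = 201.0, α = 17.3, σ_y = 503.0 → σ = 626 MPa, n = 0.804
  alloy F: E = 208.6, α = 11.9, σ_y = 331.6 → σ = 447 MPa, n = 0.742
  alloy G: E = 182.0, α = 10.7, σ_y = 1530 → σ = 351 MPa, n = 4.36
Smallest n: alloy F with n = 0.742.

alloy F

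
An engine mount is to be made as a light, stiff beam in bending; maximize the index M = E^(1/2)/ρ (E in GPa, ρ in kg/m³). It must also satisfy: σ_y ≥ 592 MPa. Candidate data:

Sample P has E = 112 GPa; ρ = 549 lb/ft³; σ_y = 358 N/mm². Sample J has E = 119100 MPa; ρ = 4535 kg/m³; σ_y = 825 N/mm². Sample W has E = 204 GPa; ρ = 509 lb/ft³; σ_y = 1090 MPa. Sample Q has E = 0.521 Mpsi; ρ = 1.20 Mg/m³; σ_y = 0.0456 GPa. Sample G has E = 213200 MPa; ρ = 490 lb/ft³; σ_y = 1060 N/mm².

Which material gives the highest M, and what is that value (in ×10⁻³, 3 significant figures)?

Screen on constraints: σ_y ≥ 592 MPa. Survivors: sample J, sample W, sample G.
Convert each candidate to consistent units, then evaluate M:
  sample J: E = 119.1 GPa, ρ = 4535 kg/m³
  sample W: E = 204.0 GPa, ρ = 8153 kg/m³
  sample G: E = 213.2 GPa, ρ = 7849 kg/m³
  sample J: M = 2.41×10⁻³
  sample G: M = 1.86×10⁻³
  sample W: M = 1.75×10⁻³
Sample J ranks first.

sample J, M = 2.41×10⁻³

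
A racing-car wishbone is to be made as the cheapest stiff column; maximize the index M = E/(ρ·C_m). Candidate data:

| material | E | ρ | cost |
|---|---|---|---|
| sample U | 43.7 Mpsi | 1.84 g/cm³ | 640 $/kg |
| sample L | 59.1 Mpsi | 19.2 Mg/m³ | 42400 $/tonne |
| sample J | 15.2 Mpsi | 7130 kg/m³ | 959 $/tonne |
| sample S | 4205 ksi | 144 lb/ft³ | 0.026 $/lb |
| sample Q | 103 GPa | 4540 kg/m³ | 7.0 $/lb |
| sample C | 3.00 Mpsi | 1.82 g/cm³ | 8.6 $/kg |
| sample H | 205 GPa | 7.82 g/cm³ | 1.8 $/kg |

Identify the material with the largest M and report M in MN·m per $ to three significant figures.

sample S, M = 219 MN·m per $

Putting every candidate on a common basis:
  sample U: E = 301.3 GPa, ρ = 1840 kg/m³, cost = 640.0 $/kg
  sample L: E = 407.5 GPa, ρ = 19200 kg/m³, cost = 42.40 $/kg
  sample J: E = 104.8 GPa, ρ = 7130 kg/m³, cost = 0.9590 $/kg
  sample S: E = 28.99 GPa, ρ = 2307 kg/m³, cost = 0.05732 $/kg
  sample Q: E = 103.0 GPa, ρ = 4540 kg/m³, cost = 15.43 $/kg
  sample C: E = 20.68 GPa, ρ = 1820 kg/m³, cost = 8.600 $/kg
  sample H: E = 205.0 GPa, ρ = 7820 kg/m³, cost = 1.800 $/kg
  sample S: M = 219 MN·m per $
  sample J: M = 15.3 MN·m per $
  sample H: M = 14.6 MN·m per $
  sample Q: M = 1.47 MN·m per $
  sample C: M = 1.32 MN·m per $
  sample L: M = 0.501 MN·m per $
  sample U: M = 0.256 MN·m per $
Sample S has the largest M.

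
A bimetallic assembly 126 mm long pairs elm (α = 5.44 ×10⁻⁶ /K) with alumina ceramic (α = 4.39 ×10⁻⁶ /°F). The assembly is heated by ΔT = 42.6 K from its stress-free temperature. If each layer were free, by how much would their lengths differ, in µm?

alumina ceramic: α = 4.39×10⁻⁶/°F × 9/5 = 7.90×10⁻⁶/K.
Δα = |5.44 − 7.90|×10⁻⁶/K = 2.46×10⁻⁶/K.
ΔL_mismatch = Δα·L·ΔT = 2.46×10⁻⁶ × 126.0 mm × 42.6 K = 13.2 µm.

13.2 µm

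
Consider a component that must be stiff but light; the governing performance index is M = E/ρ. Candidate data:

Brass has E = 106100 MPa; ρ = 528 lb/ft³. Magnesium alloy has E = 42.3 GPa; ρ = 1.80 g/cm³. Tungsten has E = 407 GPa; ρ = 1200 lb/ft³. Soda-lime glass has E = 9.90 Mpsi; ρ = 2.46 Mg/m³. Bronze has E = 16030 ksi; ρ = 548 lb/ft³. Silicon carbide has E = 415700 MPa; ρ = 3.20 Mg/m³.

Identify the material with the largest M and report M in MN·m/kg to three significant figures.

silicon carbide, M = 130 MN·m/kg

In SI units:
  brass: E = 106.1 GPa, ρ = 8458 kg/m³
  magnesium alloy: E = 42.30 GPa, ρ = 1800 kg/m³
  tungsten: E = 407.0 GPa, ρ = 19220 kg/m³
  soda-lime glass: E = 68.26 GPa, ρ = 2460 kg/m³
  bronze: E = 110.5 GPa, ρ = 8778 kg/m³
  silicon carbide: E = 415.7 GPa, ρ = 3200 kg/m³
  silicon carbide: M = 130 MN·m/kg
  soda-lime glass: M = 27.7 MN·m/kg
  magnesium alloy: M = 23.5 MN·m/kg
  tungsten: M = 21.2 MN·m/kg
  bronze: M = 12.6 MN·m/kg
  brass: M = 12.5 MN·m/kg
Highest index: silicon carbide.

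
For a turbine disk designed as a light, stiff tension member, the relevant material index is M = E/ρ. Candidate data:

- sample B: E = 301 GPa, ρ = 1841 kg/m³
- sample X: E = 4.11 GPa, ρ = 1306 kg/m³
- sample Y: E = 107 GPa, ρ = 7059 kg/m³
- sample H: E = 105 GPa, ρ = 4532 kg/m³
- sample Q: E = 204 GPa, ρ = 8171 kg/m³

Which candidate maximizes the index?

Computing M directly (units already consistent):
  sample B: M = 163 MN·m/kg
  sample Q: M = 25.0 MN·m/kg
  sample H: M = 23.2 MN·m/kg
  sample Y: M = 15.2 MN·m/kg
  sample X: M = 3.15 MN·m/kg
Sample B has the largest M.

sample B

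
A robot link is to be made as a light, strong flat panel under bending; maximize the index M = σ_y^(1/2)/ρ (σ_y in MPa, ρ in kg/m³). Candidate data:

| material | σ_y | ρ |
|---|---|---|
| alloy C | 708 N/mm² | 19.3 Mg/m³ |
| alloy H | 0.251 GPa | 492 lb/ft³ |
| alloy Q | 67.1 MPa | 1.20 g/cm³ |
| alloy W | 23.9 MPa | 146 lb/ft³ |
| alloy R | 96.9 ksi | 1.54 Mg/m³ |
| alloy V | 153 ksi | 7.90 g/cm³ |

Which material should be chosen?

Putting every candidate on a common basis:
  alloy C: σ_y = 708.0 MPa, ρ = 19300 kg/m³
  alloy H: σ_y = 251.0 MPa, ρ = 7881 kg/m³
  alloy Q: σ_y = 67.10 MPa, ρ = 1200 kg/m³
  alloy W: σ_y = 23.90 MPa, ρ = 2339 kg/m³
  alloy R: σ_y = 668.1 MPa, ρ = 1540 kg/m³
  alloy V: σ_y = 1055 MPa, ρ = 7900 kg/m³
  alloy R: M = 16.8×10⁻³
  alloy Q: M = 6.83×10⁻³
  alloy V: M = 4.11×10⁻³
  alloy W: M = 2.09×10⁻³
  alloy H: M = 2.01×10⁻³
  alloy C: M = 1.38×10⁻³
The maximum is for alloy R.

alloy R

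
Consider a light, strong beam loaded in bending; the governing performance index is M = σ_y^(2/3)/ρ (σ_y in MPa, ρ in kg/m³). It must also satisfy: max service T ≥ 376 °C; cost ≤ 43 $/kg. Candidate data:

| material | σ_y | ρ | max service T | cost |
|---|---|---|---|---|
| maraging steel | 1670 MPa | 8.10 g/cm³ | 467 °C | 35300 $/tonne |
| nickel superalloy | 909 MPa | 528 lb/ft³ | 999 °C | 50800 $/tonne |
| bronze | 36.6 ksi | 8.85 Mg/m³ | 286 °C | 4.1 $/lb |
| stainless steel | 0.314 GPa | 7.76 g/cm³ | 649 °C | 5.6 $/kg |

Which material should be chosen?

Screen on constraints: max service T ≥ 376 °C; cost ≤ 43 $/kg. Survivors: maraging steel, stainless steel.
Putting every candidate on a common basis:
  maraging steel: σ_y = 1670 MPa, ρ = 8100 kg/m³
  stainless steel: σ_y = 314.0 MPa, ρ = 7760 kg/m³
  maraging steel: M = 17.4×10⁻³
  stainless steel: M = 5.95×10⁻³
The maximum is for maraging steel.

maraging steel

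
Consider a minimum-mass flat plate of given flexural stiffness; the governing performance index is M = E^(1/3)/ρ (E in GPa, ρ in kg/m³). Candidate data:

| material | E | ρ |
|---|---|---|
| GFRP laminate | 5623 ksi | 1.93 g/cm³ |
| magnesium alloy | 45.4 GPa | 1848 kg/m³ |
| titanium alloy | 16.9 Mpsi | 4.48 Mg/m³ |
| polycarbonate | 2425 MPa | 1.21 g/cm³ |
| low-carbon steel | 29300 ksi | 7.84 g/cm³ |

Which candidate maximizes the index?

Putting every candidate on a common basis:
  GFRP laminate: E = 38.77 GPa, ρ = 1930 kg/m³
  magnesium alloy: E = 45.40 GPa, ρ = 1848 kg/m³
  titanium alloy: E = 116.5 GPa, ρ = 4480 kg/m³
  polycarbonate: E = 2.425 GPa, ρ = 1210 kg/m³
  low-carbon steel: E = 202.0 GPa, ρ = 7840 kg/m³
  magnesium alloy: M = 1.93×10⁻³
  GFRP laminate: M = 1.75×10⁻³
  polycarbonate: M = 1.11×10⁻³
  titanium alloy: M = 1.09×10⁻³
  low-carbon steel: M = 0.748×10⁻³
Magnesium alloy has the largest M.

magnesium alloy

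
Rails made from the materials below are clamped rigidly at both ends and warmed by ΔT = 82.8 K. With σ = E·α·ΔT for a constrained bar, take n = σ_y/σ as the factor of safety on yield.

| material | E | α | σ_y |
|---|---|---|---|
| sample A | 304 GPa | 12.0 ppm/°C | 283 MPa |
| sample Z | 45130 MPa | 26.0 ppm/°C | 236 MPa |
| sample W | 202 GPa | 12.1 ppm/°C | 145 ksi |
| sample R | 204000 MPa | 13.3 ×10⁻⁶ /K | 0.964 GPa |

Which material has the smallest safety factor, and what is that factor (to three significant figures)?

Per material, after unit conversion:
  sample A: E = 304.0, α = 12.0, σ_y = 283.0 → σ = 302 MPa, n = 0.937
  sample Z: E = 45.13, α = 26.0, σ_y = 236.0 → σ = 97.2 MPa, n = 2.43
  sample W: E = 202.0, α = 12.1, σ_y = 999.7 → σ = 202 MPa, n = 4.94
  sample R: E = 204.0, α = 13.3, σ_y = 964.0 → σ = 225 MPa, n = 4.29
Smallest n: sample A with n = 0.937.

sample A, n = 0.937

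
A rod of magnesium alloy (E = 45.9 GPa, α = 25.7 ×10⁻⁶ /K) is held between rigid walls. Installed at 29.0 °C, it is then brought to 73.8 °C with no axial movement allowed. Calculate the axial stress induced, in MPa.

52.8 MPa

ΔT = 44.80 K. Constrained thermal stress σ = E·α·ΔT = 45.90×10³ MPa × 25.7×10⁻⁶ × 44.80 = 52.8 MPa (compressive).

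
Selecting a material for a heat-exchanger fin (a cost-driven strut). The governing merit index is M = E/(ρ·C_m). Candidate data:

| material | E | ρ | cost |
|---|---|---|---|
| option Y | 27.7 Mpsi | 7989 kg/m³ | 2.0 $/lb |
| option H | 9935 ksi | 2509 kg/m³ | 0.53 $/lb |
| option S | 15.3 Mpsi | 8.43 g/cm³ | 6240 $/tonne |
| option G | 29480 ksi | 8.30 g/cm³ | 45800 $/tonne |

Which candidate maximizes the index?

option H

In SI units:
  option Y: E = 191.0 GPa, ρ = 7989 kg/m³, cost = 4.409 $/kg
  option H: E = 68.50 GPa, ρ = 2509 kg/m³, cost = 1.168 $/kg
  option S: E = 105.5 GPa, ρ = 8430 kg/m³, cost = 6.240 $/kg
  option G: E = 203.3 GPa, ρ = 8300 kg/m³, cost = 45.80 $/kg
  option H: M = 23.4 MN·m per $
  option Y: M = 5.42 MN·m per $
  option S: M = 2.01 MN·m per $
  option G: M = 0.535 MN·m per $
Option H has the largest M.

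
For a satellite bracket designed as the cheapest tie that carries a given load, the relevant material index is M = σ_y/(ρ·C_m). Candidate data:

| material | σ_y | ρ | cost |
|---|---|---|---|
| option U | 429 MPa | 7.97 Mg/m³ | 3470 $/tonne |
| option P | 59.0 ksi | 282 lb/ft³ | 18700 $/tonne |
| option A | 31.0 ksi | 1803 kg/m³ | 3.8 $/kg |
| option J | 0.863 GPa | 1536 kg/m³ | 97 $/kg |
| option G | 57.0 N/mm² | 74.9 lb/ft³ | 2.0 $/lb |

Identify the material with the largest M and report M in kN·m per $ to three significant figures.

In SI units:
  option U: σ_y = 429.0 MPa, ρ = 7970 kg/m³, cost = 3.470 $/kg
  option P: σ_y = 406.8 MPa, ρ = 4517 kg/m³, cost = 18.70 $/kg
  option A: σ_y = 213.7 MPa, ρ = 1803 kg/m³, cost = 3.800 $/kg
  option J: σ_y = 863.0 MPa, ρ = 1536 kg/m³, cost = 97.00 $/kg
  option G: σ_y = 57.00 MPa, ρ = 1200 kg/m³, cost = 4.409 $/kg
  option A: M = 31.2 kN·m per $
  option U: M = 15.5 kN·m per $
  option G: M = 10.8 kN·m per $
  option J: M = 5.79 kN·m per $
  option P: M = 4.82 kN·m per $
Option A ranks first.

option A, M = 31.2 kN·m per $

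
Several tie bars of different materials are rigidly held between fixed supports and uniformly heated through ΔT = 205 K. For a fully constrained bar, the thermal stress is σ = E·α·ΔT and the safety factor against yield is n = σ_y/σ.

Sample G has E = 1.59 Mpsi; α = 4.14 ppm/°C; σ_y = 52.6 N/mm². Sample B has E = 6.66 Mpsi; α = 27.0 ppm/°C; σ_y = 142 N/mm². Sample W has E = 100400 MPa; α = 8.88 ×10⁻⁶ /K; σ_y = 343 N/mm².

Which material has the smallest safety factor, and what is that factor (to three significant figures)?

sample B, n = 0.559

In consistent units (E in GPa, α in ×10⁻⁶/K, σ_y in MPa):
  sample G: E = 10.96, α = 4.14, σ_y = 52.60 → σ = 9.30 MPa, n = 5.65
  sample B: E = 45.92, α = 27.0, σ_y = 142.0 → σ = 254 MPa, n = 0.559
  sample W: E = 100.4, α = 8.88, σ_y = 343.0 → σ = 183 MPa, n = 1.88
The minimum is sample B at n = 0.559.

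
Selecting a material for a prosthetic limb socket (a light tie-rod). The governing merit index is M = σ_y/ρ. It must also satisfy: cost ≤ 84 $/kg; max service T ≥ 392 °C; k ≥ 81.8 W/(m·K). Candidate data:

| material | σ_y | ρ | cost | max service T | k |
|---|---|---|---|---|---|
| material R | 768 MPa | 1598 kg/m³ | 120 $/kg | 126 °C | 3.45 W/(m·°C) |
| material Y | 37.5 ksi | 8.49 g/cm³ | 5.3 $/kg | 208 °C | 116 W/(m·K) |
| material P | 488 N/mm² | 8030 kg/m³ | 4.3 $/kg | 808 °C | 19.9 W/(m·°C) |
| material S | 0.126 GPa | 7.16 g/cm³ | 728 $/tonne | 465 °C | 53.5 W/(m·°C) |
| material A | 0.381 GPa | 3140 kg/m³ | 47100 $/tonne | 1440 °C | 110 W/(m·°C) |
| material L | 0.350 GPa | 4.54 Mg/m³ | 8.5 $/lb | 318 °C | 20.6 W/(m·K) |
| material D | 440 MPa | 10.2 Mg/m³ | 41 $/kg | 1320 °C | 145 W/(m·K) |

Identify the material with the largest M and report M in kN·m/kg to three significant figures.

material A, M = 121 kN·m/kg

Screen on constraints: cost ≤ 84 $/kg; max service T ≥ 392 °C; k ≥ 81.8 W/(m·K). Survivors: material A, material D.
In SI units:
  material A: σ_y = 381.0 MPa, ρ = 3140 kg/m³
  material D: σ_y = 440.0 MPa, ρ = 10200 kg/m³
  material A: M = 121 kN·m/kg
  material D: M = 43.1 kN·m/kg
Material A has the largest M.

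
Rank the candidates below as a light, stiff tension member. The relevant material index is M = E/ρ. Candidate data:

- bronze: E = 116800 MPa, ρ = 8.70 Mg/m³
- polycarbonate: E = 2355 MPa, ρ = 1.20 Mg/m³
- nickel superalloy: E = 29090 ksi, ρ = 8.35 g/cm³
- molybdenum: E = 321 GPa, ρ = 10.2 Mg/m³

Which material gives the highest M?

In SI units:
  bronze: E = 116.8 GPa, ρ = 8700 kg/m³
  polycarbonate: E = 2.355 GPa, ρ = 1200 kg/m³
  nickel superalloy: E = 200.6 GPa, ρ = 8350 kg/m³
  molybdenum: E = 321.0 GPa, ρ = 10200 kg/m³
  molybdenum: M = 31.5 MN·m/kg
  nickel superalloy: M = 24.0 MN·m/kg
  bronze: M = 13.4 MN·m/kg
  polycarbonate: M = 1.96 MN·m/kg
Molybdenum ranks first.

molybdenum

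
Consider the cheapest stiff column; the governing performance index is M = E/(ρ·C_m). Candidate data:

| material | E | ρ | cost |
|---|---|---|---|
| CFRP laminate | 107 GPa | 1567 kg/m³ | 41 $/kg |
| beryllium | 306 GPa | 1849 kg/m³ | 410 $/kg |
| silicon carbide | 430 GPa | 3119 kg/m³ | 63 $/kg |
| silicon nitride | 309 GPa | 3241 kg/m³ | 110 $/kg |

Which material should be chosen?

silicon carbide

Per-candidate index values:
  silicon carbide: M = 2.19 MN·m per $
  CFRP laminate: M = 1.67 MN·m per $
  silicon nitride: M = 0.867 MN·m per $
  beryllium: M = 0.404 MN·m per $
Silicon carbide has the largest M.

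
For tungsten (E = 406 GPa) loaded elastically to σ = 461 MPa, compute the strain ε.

1.14×10⁻³

ε = σ/E = 461 / 406000 = 1.14×10⁻³.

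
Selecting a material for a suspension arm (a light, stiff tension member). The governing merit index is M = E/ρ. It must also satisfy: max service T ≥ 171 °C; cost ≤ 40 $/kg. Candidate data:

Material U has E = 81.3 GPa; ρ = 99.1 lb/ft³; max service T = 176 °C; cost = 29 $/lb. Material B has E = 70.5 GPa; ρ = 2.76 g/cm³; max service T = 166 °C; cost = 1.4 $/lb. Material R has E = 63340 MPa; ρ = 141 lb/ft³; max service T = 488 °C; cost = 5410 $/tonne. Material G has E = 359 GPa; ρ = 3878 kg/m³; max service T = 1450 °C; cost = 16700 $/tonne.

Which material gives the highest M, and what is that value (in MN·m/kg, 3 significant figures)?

material G, M = 92.6 MN·m/kg

Screen on constraints: max service T ≥ 171 °C; cost ≤ 40 $/kg. Survivors: material R, material G.
Convert each candidate to consistent units, then evaluate M:
  material R: E = 63.34 GPa, ρ = 2259 kg/m³
  material G: E = 359.0 GPa, ρ = 3878 kg/m³
  material G: M = 92.6 MN·m/kg
  material R: M = 28.0 MN·m/kg
Highest index: material G.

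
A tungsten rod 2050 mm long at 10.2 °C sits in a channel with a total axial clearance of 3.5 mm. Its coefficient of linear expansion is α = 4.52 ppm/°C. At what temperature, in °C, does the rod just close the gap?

α·L₀·ΔT = 3.5 mm ⇒ ΔT = 3.5 / (4.52×10⁻⁶ × 2050.0) = 377.7 K.
T = 10.2 + 377.7 = 387.9 °C.

388 °C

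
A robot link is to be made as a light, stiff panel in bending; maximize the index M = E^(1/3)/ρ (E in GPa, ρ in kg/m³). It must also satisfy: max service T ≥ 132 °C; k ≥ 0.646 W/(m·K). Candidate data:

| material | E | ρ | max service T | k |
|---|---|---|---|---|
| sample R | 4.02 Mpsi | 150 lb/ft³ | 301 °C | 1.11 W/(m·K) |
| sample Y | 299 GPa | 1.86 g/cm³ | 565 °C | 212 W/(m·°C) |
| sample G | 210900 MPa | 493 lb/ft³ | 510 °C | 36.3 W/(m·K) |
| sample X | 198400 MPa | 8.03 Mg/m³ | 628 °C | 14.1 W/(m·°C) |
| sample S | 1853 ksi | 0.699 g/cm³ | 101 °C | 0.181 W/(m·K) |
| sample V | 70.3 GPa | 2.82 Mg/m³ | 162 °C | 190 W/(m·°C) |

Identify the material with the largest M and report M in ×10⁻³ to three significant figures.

sample Y, M = 3.60×10⁻³

Screen on constraints: max service T ≥ 132 °C; k ≥ 0.646 W/(m·K). Survivors: sample R, sample Y, sample G, sample X, sample V.
Normalizing units and computing the index:
  sample R: E = 27.72 GPa, ρ = 2403 kg/m³
  sample Y: E = 299.0 GPa, ρ = 1860 kg/m³
  sample G: E = 210.9 GPa, ρ = 7897 kg/m³
  sample X: E = 198.4 GPa, ρ = 8030 kg/m³
  sample V: E = 70.30 GPa, ρ = 2820 kg/m³
  sample Y: M = 3.60×10⁻³
  sample V: M = 1.46×10⁻³
  sample R: M = 1.26×10⁻³
  sample G: M = 0.754×10⁻³
  sample X: M = 0.726×10⁻³
The maximum is for sample Y.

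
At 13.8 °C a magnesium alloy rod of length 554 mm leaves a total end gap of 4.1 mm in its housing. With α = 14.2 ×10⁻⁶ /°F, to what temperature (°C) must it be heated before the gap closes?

α = 14.2×10⁻⁶/°F × 9/5 = 25.6×10⁻⁶/K.
α·L₀·ΔT = 4.1 mm ⇒ ΔT = 4.1 / (25.6×10⁻⁶ × 554.0) = 289.5 K.
T = 13.8 + 289.5 = 303.3 °C.

303 °C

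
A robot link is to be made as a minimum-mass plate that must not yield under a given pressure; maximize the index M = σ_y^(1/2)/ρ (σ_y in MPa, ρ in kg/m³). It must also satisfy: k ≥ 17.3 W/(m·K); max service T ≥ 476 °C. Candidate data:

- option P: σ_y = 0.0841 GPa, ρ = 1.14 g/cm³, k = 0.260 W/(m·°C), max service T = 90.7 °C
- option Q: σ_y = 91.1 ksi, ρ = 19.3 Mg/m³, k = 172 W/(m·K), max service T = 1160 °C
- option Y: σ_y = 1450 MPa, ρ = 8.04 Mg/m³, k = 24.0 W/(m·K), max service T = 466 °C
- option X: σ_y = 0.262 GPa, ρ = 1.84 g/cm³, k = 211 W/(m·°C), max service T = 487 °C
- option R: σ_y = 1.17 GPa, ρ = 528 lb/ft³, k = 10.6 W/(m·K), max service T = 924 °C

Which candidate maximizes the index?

Screen on constraints: k ≥ 17.3 W/(m·K); max service T ≥ 476 °C. Survivors: option Q, option X.
Convert each candidate to consistent units, then evaluate M:
  option Q: σ_y = 628.1 MPa, ρ = 19300 kg/m³
  option X: σ_y = 262.0 MPa, ρ = 1840 kg/m³
  option X: M = 8.80×10⁻³
  option Q: M = 1.30×10⁻³
Highest index: option X.

option X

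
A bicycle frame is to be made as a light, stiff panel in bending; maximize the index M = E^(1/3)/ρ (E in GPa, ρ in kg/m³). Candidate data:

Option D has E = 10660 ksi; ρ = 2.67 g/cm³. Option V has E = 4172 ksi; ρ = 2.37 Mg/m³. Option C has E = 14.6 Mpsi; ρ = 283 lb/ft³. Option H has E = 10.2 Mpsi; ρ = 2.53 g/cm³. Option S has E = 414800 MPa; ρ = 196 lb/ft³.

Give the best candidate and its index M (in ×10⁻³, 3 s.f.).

option S, M = 2.38×10⁻³

Normalizing units and computing the index:
  option D: E = 73.50 GPa, ρ = 2670 kg/m³
  option V: E = 28.76 GPa, ρ = 2370 kg/m³
  option C: E = 100.7 GPa, ρ = 4533 kg/m³
  option H: E = 70.33 GPa, ρ = 2530 kg/m³
  option S: E = 414.8 GPa, ρ = 3140 kg/m³
  option S: M = 2.38×10⁻³
  option H: M = 1.63×10⁻³
  option D: M = 1.57×10⁻³
  option V: M = 1.29×10⁻³
  option C: M = 1.03×10⁻³
Option S ranks first.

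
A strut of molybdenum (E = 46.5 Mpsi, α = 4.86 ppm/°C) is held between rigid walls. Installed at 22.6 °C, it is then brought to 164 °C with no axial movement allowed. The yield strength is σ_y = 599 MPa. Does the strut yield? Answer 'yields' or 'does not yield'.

E = 46.5 Mpsi = 320.6 GPa.
ΔT = 141.4 K. Constrained thermal stress σ = E·α·ΔT = 320.6×10³ MPa × 4.86×10⁻⁶ × 141.4 = 220 MPa (compressive).
Compare to σ_y = 599 MPa: σ < σ_y, so it does not yield.

does not yield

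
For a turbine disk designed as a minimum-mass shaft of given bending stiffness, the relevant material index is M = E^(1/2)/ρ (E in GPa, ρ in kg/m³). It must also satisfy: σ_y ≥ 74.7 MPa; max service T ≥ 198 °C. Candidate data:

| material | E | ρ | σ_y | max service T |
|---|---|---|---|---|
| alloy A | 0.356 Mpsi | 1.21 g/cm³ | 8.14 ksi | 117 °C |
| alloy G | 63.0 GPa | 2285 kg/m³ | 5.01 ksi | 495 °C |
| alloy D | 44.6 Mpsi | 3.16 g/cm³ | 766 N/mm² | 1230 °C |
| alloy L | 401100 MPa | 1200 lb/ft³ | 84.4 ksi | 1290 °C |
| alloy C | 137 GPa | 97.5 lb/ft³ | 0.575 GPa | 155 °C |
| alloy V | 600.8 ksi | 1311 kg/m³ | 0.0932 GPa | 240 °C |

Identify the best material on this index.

alloy D

Screen on constraints: σ_y ≥ 74.7 MPa; max service T ≥ 198 °C. Survivors: alloy D, alloy L, alloy V.
Putting every candidate on a common basis:
  alloy D: E = 307.5 GPa, ρ = 3160 kg/m³
  alloy L: E = 401.1 GPa, ρ = 19220 kg/m³
  alloy V: E = 4.142 GPa, ρ = 1311 kg/m³
  alloy D: M = 5.55×10⁻³
  alloy V: M = 1.55×10⁻³
  alloy L: M = 1.04×10⁻³
Highest index: alloy D.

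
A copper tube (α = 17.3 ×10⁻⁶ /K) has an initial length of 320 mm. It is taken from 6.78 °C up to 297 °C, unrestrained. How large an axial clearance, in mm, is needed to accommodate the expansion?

1.61 mm

ΔT = 297 − 6.78 = 290.2 K.
ΔL = α·L₀·ΔT = 17.3×10⁻⁶ × 320 mm × 290.2 K = 1.61 mm.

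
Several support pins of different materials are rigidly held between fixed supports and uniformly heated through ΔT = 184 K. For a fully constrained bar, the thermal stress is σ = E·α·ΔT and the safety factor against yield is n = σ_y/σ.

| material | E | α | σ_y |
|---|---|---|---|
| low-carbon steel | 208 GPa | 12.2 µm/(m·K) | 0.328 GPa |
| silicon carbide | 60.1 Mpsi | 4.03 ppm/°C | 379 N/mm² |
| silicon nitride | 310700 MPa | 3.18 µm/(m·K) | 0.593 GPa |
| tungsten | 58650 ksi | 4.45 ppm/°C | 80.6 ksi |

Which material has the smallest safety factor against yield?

Converting E to GPa, α to ×10⁻⁶/K, σ_y to MPa, then σ and n for each:
  low-carbon steel: E = 208.0, α = 12.2, σ_y = 328.0 → σ = 467 MPa, n = 0.702
  silicon carbide: E = 414.4, α = 4.03, σ_y = 379.0 → σ = 307 MPa, n = 1.23
  silicon nitride: E = 310.7, α = 3.18, σ_y = 593.0 → σ = 182 MPa, n = 3.26
  tungsten: E = 404.4, α = 4.45, σ_y = 555.7 → σ = 331 MPa, n = 1.68
Low-carbon steel has the lowest safety factor, n = 0.702.

low-carbon steel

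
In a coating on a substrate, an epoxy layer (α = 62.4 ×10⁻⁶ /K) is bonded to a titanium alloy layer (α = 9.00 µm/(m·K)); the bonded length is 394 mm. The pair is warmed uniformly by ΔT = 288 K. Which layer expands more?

epoxy

α(epoxy) = 62.4×10⁻⁶/K vs α(titanium alloy) = 9.00×10⁻⁶/K.
Higher α expands more for the same ΔT: epoxy.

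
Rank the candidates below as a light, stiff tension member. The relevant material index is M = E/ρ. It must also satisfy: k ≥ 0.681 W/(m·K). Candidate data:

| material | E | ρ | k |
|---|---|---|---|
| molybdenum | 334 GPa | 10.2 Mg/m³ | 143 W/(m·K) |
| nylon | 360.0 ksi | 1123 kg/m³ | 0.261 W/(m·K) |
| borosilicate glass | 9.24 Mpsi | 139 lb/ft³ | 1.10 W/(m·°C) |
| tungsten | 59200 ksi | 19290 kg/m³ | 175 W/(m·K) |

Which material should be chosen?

Screen on constraints: k ≥ 0.681 W/(m·K). Survivors: molybdenum, borosilicate glass, tungsten.
In SI units:
  molybdenum: E = 334.0 GPa, ρ = 10200 kg/m³
  borosilicate glass: E = 63.71 GPa, ρ = 2227 kg/m³
  tungsten: E = 408.2 GPa, ρ = 19290 kg/m³
  molybdenum: M = 32.7 MN·m/kg
  borosilicate glass: M = 28.6 MN·m/kg
  tungsten: M = 21.2 MN·m/kg
Molybdenum ranks first.

molybdenum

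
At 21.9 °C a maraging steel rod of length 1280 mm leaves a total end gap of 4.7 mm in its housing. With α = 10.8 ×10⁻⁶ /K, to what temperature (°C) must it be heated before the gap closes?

α·L₀·ΔT = 4.7 mm ⇒ ΔT = 4.7 / (10.8×10⁻⁶ × 1280.0) = 340.0 K.
T = 21.9 + 340.0 = 361.9 °C.

362 °C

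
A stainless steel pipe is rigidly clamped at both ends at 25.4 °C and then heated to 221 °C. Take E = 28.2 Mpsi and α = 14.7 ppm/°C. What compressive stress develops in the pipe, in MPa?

559 MPa

E = 28.2 Mpsi = 194.4 GPa.
ΔT = 195.6 K. Constrained thermal stress σ = E·α·ΔT = 194.4×10³ MPa × 14.7×10⁻⁶ × 195.6 = 559 MPa (compressive).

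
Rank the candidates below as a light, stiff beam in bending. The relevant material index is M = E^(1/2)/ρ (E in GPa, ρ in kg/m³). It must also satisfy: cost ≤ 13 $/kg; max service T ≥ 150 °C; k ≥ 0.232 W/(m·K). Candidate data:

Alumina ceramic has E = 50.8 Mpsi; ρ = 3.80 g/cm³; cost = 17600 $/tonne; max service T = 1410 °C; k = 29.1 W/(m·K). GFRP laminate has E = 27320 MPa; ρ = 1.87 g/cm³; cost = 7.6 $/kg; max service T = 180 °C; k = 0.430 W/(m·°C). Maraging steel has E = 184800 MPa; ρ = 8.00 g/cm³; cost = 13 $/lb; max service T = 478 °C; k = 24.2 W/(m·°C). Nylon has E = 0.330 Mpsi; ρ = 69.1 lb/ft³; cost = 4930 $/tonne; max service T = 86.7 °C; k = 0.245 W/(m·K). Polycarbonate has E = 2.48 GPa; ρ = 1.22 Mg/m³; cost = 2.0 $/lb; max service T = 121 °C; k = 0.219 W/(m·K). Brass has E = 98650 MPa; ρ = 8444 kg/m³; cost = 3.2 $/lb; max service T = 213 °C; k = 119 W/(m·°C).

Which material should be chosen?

GFRP laminate

Screen on constraints: cost ≤ 13 $/kg; max service T ≥ 150 °C; k ≥ 0.232 W/(m·K). Survivors: GFRP laminate, brass.
After converting to SI:
  GFRP laminate: E = 27.32 GPa, ρ = 1870 kg/m³
  brass: E = 98.65 GPa, ρ = 8444 kg/m³
  GFRP laminate: M = 2.80×10⁻³
  brass: M = 1.18×10⁻³
Highest index: GFRP laminate.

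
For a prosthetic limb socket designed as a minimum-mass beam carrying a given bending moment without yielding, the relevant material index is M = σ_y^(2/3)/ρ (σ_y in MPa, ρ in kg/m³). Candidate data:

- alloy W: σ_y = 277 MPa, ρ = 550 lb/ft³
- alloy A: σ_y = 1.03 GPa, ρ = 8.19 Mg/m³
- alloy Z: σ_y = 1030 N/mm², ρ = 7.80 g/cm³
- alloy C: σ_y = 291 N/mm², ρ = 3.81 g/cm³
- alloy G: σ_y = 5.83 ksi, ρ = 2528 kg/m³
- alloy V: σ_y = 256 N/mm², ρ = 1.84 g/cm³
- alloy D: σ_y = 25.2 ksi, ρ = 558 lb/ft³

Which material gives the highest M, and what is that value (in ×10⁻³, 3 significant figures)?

Convert each candidate to consistent units, then evaluate M:
  alloy W: σ_y = 277.0 MPa, ρ = 8810 kg/m³
  alloy A: σ_y = 1030 MPa, ρ = 8190 kg/m³
  alloy Z: σ_y = 1030 MPa, ρ = 7800 kg/m³
  alloy C: σ_y = 291.0 MPa, ρ = 3810 kg/m³
  alloy G: σ_y = 40.20 MPa, ρ = 2528 kg/m³
  alloy V: σ_y = 256.0 MPa, ρ = 1840 kg/m³
  alloy D: σ_y = 173.7 MPa, ρ = 8938 kg/m³
  alloy V: M = 21.9×10⁻³
  alloy Z: M = 13.1×10⁻³
  alloy A: M = 12.5×10⁻³
  alloy C: M = 11.5×10⁻³
  alloy W: M = 4.82×10⁻³
  alloy G: M = 4.64×10⁻³
  alloy D: M = 3.48×10⁻³
Highest index: alloy V.

alloy V, M = 21.9×10⁻³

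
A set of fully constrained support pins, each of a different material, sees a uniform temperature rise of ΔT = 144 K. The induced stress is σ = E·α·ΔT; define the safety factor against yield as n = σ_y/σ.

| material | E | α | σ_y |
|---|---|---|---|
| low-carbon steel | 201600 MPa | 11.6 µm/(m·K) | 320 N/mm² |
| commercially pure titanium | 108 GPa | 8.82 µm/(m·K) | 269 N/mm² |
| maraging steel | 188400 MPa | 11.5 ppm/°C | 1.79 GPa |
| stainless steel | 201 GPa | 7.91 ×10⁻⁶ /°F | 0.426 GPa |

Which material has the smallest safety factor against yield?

low-carbon steel

Per material, after unit conversion:
  low-carbon steel: E = 201.6, α = 11.6, σ_y = 320.0 → σ = 337 MPa, n = 0.950
  commercially pure titanium: E = 108.0, α = 8.82, σ_y = 269.0 → σ = 137 MPa, n = 1.96
  maraging steel: E = 188.4, α = 11.5, σ_y = 1790 → σ = 312 MPa, n = 5.74
  stainless steel: E = 201.0, α = 14.2, σ_y = 426.0 → σ = 412 MPa, n = 1.03
Smallest n: low-carbon steel with n = 0.950.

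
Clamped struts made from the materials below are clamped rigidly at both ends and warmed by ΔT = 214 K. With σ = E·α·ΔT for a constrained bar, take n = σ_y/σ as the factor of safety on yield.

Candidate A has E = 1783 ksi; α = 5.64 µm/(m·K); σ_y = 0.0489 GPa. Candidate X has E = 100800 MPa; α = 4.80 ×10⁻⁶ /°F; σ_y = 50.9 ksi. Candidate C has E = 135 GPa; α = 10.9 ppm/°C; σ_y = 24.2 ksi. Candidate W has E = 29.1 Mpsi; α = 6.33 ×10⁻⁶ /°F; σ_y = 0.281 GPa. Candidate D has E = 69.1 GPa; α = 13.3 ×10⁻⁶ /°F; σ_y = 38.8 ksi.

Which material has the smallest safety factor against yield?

Per material, after unit conversion:
  candidate A: E = 12.29, α = 5.64, σ_y = 48.90 → σ = 14.8 MPa, n = 3.30
  candidate X: E = 100.8, α = 8.64, σ_y = 350.9 → σ = 186 MPa, n = 1.88
  candidate C: E = 135.0, α = 10.9, σ_y = 166.9 → σ = 315 MPa, n = 0.530
  candidate W: E = 200.6, α = 11.4, σ_y = 281.0 → σ = 489 MPa, n = 0.574
  candidate D: E = 69.10, α = 23.9, σ_y = 267.5 → σ = 354 MPa, n = 0.756
Candidate C has the lowest safety factor, n = 0.530.

candidate C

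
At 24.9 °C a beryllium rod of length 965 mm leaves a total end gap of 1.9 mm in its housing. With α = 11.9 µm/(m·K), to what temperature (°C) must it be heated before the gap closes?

α·L₀·ΔT = 1.9 mm ⇒ ΔT = 1.9 / (11.9×10⁻⁶ × 965.0) = 165.5 K.
T = 24.9 + 165.5 = 190.4 °C.

190 °C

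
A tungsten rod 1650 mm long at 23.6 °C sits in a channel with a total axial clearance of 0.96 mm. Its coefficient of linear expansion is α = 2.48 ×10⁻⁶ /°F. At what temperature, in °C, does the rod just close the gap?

154 °C

α = 2.48×10⁻⁶/°F × 9/5 = 4.46×10⁻⁶/K.
α·L₀·ΔT = 0.96 mm ⇒ ΔT = 0.96 / (4.46×10⁻⁶ × 1650.0) = 130.3 K.
T = 23.6 + 130.3 = 153.9 °C.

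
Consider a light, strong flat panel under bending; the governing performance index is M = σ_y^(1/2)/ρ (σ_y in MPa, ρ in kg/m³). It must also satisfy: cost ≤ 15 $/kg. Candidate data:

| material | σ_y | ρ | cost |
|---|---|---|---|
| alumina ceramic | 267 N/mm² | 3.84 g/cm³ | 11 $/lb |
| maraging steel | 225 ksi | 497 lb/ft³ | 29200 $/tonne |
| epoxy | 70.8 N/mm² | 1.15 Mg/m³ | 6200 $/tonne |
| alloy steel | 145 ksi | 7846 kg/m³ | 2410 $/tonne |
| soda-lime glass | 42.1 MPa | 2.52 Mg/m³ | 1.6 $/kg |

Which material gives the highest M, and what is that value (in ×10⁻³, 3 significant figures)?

epoxy, M = 7.32×10⁻³

Screen on constraints: cost ≤ 15 $/kg. Survivors: epoxy, alloy steel, soda-lime glass.
After converting to SI:
  epoxy: σ_y = 70.80 MPa, ρ = 1150 kg/m³
  alloy steel: σ_y = 999.7 MPa, ρ = 7846 kg/m³
  soda-lime glass: σ_y = 42.10 MPa, ρ = 2520 kg/m³
  epoxy: M = 7.32×10⁻³
  alloy steel: M = 4.03×10⁻³
  soda-lime glass: M = 2.57×10⁻³
Epoxy has the largest M.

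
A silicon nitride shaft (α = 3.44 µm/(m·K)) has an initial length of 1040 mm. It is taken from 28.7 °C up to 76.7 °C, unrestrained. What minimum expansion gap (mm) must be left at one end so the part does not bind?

ΔT = 76.7 − 28.7 = 48.00 K.
ΔL = α·L₀·ΔT = 3.44×10⁻⁶ × 1040 mm × 48.00 K = 0.172 mm.

0.172 mm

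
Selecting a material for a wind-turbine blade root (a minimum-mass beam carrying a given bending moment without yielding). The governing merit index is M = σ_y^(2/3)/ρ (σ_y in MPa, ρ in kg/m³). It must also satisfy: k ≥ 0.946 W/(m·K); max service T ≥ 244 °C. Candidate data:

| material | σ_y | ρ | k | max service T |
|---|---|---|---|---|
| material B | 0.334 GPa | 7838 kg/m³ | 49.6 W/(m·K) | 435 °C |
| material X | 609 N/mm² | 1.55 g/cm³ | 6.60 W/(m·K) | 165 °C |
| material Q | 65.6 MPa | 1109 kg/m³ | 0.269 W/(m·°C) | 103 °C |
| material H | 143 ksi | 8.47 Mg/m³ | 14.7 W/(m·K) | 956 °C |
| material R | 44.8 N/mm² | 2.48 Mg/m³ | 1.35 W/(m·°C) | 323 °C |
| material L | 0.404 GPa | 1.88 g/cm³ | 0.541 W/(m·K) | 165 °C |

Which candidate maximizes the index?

material H

Screen on constraints: k ≥ 0.946 W/(m·K); max service T ≥ 244 °C. Survivors: material B, material H, material R.
Convert each candidate to consistent units, then evaluate M:
  material B: σ_y = 334.0 MPa, ρ = 7838 kg/m³
  material H: σ_y = 986.0 MPa, ρ = 8470 kg/m³
  material R: σ_y = 44.80 MPa, ρ = 2480 kg/m³
  material H: M = 11.7×10⁻³
  material B: M = 6.14×10⁻³
  material R: M = 5.09×10⁻³
Material H has the largest M.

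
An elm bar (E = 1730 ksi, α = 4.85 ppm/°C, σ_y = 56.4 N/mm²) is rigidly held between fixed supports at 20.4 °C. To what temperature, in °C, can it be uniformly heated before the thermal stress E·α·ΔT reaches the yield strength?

995 °C

E = 1730 ksi = 11.93 GPa.
σ_y = 56.4 N/mm² = 56.40 MPa.
E·α·ΔT = 56.40 MPa ⇒ ΔT = 56.40 / (11.93×10³ × 4.85×10⁻⁶) = 974.9 K.
T = 20.4 + 974.9 = 995.3 °C.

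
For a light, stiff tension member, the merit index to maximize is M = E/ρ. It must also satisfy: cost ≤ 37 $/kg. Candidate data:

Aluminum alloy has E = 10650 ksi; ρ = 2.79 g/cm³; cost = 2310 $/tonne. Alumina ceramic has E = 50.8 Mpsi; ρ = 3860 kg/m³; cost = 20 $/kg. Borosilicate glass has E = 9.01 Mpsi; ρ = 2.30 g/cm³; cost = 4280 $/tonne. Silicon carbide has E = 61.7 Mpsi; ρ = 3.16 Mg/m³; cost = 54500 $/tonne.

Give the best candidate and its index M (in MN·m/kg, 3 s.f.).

Screen on constraints: cost ≤ 37 $/kg. Survivors: aluminum alloy, alumina ceramic, borosilicate glass.
Convert each candidate to consistent units, then evaluate M:
  aluminum alloy: E = 73.43 GPa, ρ = 2790 kg/m³
  alumina ceramic: E = 350.3 GPa, ρ = 3860 kg/m³
  borosilicate glass: E = 62.12 GPa, ρ = 2300 kg/m³
  alumina ceramic: M = 90.7 MN·m/kg
  borosilicate glass: M = 27.0 MN·m/kg
  aluminum alloy: M = 26.3 MN·m/kg
Highest index: alumina ceramic.

alumina ceramic, M = 90.7 MN·m/kg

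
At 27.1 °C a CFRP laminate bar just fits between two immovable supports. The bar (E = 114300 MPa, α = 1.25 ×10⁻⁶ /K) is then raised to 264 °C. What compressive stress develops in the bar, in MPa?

E = 114300 MPa = 114.3 GPa.
ΔT = 236.9 K. Constrained thermal stress σ = E·α·ΔT = 114.3×10³ MPa × 1.25×10⁻⁶ × 236.9 = 33.8 MPa (compressive).

33.8 MPa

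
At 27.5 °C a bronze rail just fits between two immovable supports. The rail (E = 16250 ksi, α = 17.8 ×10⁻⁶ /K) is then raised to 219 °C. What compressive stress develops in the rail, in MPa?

E = 16250 ksi = 112.0 GPa.
ΔT = 191.5 K. Constrained thermal stress σ = E·α·ΔT = 112.0×10³ MPa × 17.8×10⁻⁶ × 191.5 = 382 MPa (compressive).

382 MPa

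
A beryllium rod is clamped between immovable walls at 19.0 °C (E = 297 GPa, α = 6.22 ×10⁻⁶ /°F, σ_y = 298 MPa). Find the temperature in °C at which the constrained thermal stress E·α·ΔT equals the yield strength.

109 °C

α = 6.22×10⁻⁶/°F × 9/5 = 11.2×10⁻⁶/K.
E·α·ΔT = 298.0 MPa ⇒ ΔT = 298.0 / (297.0×10³ × 11.2×10⁻⁶) = 89.62 K.
T = 19.0 + 89.62 = 108.6 °C.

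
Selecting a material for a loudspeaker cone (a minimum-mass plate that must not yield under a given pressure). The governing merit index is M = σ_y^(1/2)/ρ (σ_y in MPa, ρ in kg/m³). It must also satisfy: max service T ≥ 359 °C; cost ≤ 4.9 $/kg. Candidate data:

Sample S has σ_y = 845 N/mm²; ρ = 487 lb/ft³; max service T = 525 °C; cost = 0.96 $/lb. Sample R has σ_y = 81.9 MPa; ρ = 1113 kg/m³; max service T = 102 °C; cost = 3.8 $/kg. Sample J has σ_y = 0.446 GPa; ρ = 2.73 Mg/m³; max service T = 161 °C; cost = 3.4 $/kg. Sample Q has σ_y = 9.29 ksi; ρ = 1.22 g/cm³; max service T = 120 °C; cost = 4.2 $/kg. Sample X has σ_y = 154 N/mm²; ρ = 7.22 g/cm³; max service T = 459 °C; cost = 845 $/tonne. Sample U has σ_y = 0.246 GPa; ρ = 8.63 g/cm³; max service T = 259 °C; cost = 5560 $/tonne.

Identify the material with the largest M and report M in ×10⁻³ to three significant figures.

sample S, M = 3.73×10⁻³

Screen on constraints: max service T ≥ 359 °C; cost ≤ 4.9 $/kg. Survivors: sample S, sample X.
In SI units:
  sample S: σ_y = 845.0 MPa, ρ = 7801 kg/m³
  sample X: σ_y = 154.0 MPa, ρ = 7220 kg/m³
  sample S: M = 3.73×10⁻³
  sample X: M = 1.72×10⁻³
The maximum is for sample S.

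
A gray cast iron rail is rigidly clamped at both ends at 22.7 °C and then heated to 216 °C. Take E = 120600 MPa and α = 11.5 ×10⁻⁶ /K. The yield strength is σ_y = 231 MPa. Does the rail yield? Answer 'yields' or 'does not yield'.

E = 120600 MPa = 120.6 GPa.
ΔT = 193.3 K. Constrained thermal stress σ = E·α·ΔT = 120.6×10³ MPa × 11.5×10⁻⁶ × 193.3 = 268 MPa (compressive).
Compare to σ_y = 231 MPa: σ ≥ σ_y, so it yields.

yields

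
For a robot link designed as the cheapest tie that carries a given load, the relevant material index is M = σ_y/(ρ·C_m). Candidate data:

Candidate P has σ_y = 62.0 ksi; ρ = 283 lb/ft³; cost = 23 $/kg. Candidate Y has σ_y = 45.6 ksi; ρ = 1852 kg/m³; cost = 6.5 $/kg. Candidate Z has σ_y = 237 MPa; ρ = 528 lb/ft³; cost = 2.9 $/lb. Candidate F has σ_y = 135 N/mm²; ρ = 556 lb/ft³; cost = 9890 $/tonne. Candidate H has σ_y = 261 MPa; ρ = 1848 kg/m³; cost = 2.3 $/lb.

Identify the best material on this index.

candidate H

In SI units:
  candidate P: σ_y = 427.5 MPa, ρ = 4533 kg/m³, cost = 23.00 $/kg
  candidate Y: σ_y = 314.4 MPa, ρ = 1852 kg/m³, cost = 6.500 $/kg
  candidate Z: σ_y = 237.0 MPa, ρ = 8458 kg/m³, cost = 6.393 $/kg
  candidate F: σ_y = 135.0 MPa, ρ = 8906 kg/m³, cost = 9.890 $/kg
  candidate H: σ_y = 261.0 MPa, ρ = 1848 kg/m³, cost = 5.071 $/kg
  candidate H: M = 27.9 kN·m per $
  candidate Y: M = 26.1 kN·m per $
  candidate Z: M = 4.38 kN·m per $
  candidate P: M = 4.10 kN·m per $
  candidate F: M = 1.53 kN·m per $
Candidate H ranks first.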